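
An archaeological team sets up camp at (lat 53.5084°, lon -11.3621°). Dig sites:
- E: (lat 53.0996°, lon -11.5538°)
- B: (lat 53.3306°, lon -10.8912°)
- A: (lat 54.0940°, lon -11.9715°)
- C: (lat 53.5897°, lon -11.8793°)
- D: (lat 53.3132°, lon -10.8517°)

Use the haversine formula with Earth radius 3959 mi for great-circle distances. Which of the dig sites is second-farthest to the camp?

E

Distance to each, sorted:
A: 47.5 mi
E: 29.3 mi
D: 25.0 mi
B: 23.0 mi
C: 22.0 mi
The second-farthest is E at 29.3 mi.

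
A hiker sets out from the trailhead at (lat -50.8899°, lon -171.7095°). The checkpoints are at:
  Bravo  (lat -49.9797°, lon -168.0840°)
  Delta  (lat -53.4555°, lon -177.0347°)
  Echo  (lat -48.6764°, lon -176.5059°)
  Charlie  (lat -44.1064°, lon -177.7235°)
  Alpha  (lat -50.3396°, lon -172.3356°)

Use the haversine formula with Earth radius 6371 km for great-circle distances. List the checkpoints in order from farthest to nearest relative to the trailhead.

Charlie, Delta, Echo, Bravo, Alpha

Distance from the trailhead at (lat -50.8899°, lon -171.7095°) to each:
Charlie (lat -44.1064°, lon -177.7235°): 878.6 km
Delta (lat -53.4555°, lon -177.0347°): 461.6 km
Echo (lat -48.6764°, lon -176.5059°): 423.1 km
Bravo (lat -49.9797°, lon -168.0840°): 276.0 km
Alpha (lat -50.3396°, lon -172.3356°): 75.5 km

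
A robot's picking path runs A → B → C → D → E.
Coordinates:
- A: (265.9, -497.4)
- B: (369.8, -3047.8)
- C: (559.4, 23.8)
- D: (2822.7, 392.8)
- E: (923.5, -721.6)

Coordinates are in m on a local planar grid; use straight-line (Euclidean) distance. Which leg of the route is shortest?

D–E

Leg distances:
A→B: 2552.5 m
B→C: 3077.4 m
C→D: 2293.2 m
D→E: 2202.0 m
The shortest leg is D–E at 2202.0 m.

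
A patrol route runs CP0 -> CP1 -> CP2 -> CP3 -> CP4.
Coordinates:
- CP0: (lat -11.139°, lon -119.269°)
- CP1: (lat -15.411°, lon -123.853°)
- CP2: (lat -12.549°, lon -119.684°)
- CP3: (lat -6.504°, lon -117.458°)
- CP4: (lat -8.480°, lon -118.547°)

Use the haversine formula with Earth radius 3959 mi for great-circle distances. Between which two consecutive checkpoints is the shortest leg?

CP3–CP4

Leg distances:
CP0→CP1: 426.8 mi
CP1→CP2: 342.4 mi
CP2→CP3: 444.4 mi
CP3→CP4: 155.6 mi
The shortest leg is CP3–CP4 at 155.6 mi.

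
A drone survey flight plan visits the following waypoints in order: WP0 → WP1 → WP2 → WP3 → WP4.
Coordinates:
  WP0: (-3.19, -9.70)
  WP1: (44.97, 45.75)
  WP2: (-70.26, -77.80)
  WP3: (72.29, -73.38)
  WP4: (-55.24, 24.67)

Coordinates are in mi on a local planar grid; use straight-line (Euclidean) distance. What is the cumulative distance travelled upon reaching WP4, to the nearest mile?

Leg distances:
WP0→WP1: 73.4 mi  (cumulative 73.4 mi)
WP1→WP2: 168.9 mi  (cumulative 242.4 mi)
WP2→WP3: 142.6 mi  (cumulative 385.0 mi)
WP3→WP4: 160.9 mi  (cumulative 545.9 mi)
Cumulative distance at WP4 ≈ 546 mi.

546 mi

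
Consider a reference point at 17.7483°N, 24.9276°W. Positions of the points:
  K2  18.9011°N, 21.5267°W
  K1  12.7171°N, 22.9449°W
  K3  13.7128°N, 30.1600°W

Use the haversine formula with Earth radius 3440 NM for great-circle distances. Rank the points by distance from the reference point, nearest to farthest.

K2, K1, K3

Distance from the reference point at 17.7483°N, 24.9276°W to each:
K2 18.9011°N, 21.5267°W: 205.8 NM
K1 12.7171°N, 22.9449°W: 323.2 NM
K3 13.7128°N, 30.1600°W: 387.4 NM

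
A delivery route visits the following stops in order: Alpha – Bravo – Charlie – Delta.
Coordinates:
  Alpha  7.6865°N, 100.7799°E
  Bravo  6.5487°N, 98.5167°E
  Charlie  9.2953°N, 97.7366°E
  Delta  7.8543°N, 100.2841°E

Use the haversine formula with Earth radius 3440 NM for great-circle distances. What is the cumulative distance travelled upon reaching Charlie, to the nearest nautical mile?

322 NM

Leg distances:
Alpha→Bravo: 151.1 NM  (cumulative 151.1 NM)
Bravo→Charlie: 171.3 NM  (cumulative 322.5 NM)
Cumulative distance at Charlie ≈ 322 NM.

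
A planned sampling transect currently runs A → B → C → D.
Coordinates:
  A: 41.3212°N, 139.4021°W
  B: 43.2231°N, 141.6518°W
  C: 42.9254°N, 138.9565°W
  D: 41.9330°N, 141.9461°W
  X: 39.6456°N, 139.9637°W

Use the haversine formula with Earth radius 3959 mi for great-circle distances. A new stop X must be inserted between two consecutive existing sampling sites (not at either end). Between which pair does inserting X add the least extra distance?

Added distance for inserting X between each consecutive pair:
A–B: 207.0 mi
B–C: 357.2 mi
C–D: 254.4 mi
Smallest added distance is 207.0 mi, inserting between A and B.

between A and B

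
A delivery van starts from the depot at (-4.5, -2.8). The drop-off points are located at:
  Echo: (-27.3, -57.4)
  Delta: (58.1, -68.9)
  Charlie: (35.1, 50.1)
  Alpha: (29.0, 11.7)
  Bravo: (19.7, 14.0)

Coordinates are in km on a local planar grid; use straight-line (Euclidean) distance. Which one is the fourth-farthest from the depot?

Alpha

Distances from the depot ((-4.5, -2.8)):
Delta: 91.0 km
Charlie: 66.1 km
Echo: 59.2 km
Alpha: 36.5 km
Bravo: 29.5 km
The fourth-farthest is Alpha at 36.5 km.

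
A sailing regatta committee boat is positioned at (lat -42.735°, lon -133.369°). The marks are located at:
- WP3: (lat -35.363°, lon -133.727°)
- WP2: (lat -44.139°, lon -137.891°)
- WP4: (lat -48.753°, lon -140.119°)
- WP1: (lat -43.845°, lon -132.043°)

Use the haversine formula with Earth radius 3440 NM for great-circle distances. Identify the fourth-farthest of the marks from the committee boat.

Distances from the committee boat ((lat -42.735°, lon -133.369°)):
WP4: 458.5 NM
WP3: 442.9 NM
WP2: 214.4 NM
WP1: 88.3 NM
The fourth-farthest is WP1 at 88.3 NM.

WP1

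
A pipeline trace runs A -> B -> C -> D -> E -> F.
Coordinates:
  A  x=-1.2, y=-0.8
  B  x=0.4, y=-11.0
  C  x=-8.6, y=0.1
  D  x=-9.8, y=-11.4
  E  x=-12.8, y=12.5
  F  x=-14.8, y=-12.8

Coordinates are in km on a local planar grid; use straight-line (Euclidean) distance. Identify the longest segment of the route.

E–F

Leg distances:
A→B: 10.3 km
B→C: 14.3 km
C→D: 11.6 km
D→E: 24.1 km
E→F: 25.4 km
The longest leg is E–F at 25.4 km.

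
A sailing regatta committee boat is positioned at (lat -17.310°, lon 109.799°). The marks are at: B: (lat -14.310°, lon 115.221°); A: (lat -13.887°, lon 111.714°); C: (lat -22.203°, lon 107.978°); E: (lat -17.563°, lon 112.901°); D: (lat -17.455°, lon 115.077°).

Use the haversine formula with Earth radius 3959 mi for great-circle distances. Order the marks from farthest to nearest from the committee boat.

B, C, D, A, E

Computing each great-circle distance from (lat -17.310°, lon 109.799°):
B (lat -14.310°, lon 115.221°): 415.8 mi
C (lat -22.203°, lon 107.978°): 358.2 mi
D (lat -17.455°, lon 115.077°): 348.2 mi
A (lat -13.887°, lon 111.714°): 268.7 mi
E (lat -17.563°, lon 112.901°): 205.2 mi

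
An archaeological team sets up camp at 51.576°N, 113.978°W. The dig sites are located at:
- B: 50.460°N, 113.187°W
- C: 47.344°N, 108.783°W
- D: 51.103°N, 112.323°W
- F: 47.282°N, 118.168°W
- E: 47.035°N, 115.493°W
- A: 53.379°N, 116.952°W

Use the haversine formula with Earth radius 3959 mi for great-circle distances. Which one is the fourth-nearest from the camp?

Distances from the camp (51.576°N, 113.978°W):
D: 78.6 mi
B: 84.4 mi
A: 176.6 mi
E: 321.1 mi
F: 351.3 mi
C: 373.9 mi
The fourth-nearest is E at 321.1 mi.

E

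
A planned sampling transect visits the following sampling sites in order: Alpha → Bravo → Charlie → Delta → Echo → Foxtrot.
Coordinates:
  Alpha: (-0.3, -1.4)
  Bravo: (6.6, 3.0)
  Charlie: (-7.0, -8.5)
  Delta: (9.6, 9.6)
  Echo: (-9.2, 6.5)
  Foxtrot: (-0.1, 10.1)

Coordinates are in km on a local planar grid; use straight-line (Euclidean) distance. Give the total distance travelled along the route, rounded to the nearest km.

79 km

Leg distances:
Alpha→Bravo: 8.2 km  (cumulative 8.2 km)
Bravo→Charlie: 17.8 km  (cumulative 26.0 km)
Charlie→Delta: 24.6 km  (cumulative 50.6 km)
Delta→Echo: 19.1 km  (cumulative 69.6 km)
Echo→Foxtrot: 9.8 km  (cumulative 79.4 km)
Total route length ≈ 79 km.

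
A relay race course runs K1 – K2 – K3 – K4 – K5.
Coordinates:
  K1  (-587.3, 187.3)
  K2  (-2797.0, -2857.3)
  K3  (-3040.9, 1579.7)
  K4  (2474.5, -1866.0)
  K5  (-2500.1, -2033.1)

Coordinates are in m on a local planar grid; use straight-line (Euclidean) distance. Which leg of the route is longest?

K3–K4

Leg distances:
K1→K2: 3762.0 m
K2→K3: 4443.7 m
K3→K4: 6503.3 m
K4→K5: 4977.4 m
The longest leg is K3–K4 at 6503.3 m.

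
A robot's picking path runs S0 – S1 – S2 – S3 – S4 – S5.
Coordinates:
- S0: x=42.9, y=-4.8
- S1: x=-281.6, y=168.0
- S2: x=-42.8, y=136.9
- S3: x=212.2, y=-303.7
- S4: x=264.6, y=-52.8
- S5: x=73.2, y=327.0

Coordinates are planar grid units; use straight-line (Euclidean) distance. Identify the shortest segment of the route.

S1–S2

Leg distances:
S0→S1: 367.6
S1→S2: 240.8
S2→S3: 509.1
S3→S4: 256.3
S4→S5: 425.3
The shortest leg is S1–S2 at 240.8.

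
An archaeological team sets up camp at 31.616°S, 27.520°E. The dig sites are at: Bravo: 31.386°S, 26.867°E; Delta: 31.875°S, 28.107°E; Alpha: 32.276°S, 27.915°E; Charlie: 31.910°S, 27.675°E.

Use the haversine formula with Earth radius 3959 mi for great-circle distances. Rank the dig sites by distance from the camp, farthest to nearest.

Distance from the camp at 31.616°S, 27.520°E to each:
Alpha 32.276°S, 27.915°E: 51.1 mi
Bravo 31.386°S, 26.867°E: 41.6 mi
Delta 31.875°S, 28.107°E: 38.9 mi
Charlie 31.910°S, 27.675°E: 22.3 mi

Alpha, Bravo, Delta, Charlie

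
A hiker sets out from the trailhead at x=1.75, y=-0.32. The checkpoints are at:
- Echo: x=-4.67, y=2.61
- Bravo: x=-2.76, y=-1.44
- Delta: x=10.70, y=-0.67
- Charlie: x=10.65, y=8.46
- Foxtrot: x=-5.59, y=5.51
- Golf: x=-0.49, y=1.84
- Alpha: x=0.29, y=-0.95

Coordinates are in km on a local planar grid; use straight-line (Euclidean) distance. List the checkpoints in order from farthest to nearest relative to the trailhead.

Distances from the trailhead:
Charlie x=10.65, y=8.46: 12.5 km
Foxtrot x=-5.59, y=5.51: 9.4 km
Delta x=10.70, y=-0.67: 9.0 km
Echo x=-4.67, y=2.61: 7.1 km
Bravo x=-2.76, y=-1.44: 4.6 km
Golf x=-0.49, y=1.84: 3.1 km
Alpha x=0.29, y=-0.95: 1.6 km

Charlie, Foxtrot, Delta, Echo, Bravo, Golf, Alpha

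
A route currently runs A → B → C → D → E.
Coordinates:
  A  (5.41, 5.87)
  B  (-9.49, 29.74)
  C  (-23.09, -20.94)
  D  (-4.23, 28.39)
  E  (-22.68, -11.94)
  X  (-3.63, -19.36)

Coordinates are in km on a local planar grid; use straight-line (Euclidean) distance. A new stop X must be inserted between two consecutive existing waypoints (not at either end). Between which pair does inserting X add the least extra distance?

between C and D

Added distance for inserting X between each consecutive pair:
A–B: 48.1 km
B–C: 16.5 km
C–D: 14.5 km
D–E: 23.8 km
Smallest added distance is 14.5 km, inserting between C and D.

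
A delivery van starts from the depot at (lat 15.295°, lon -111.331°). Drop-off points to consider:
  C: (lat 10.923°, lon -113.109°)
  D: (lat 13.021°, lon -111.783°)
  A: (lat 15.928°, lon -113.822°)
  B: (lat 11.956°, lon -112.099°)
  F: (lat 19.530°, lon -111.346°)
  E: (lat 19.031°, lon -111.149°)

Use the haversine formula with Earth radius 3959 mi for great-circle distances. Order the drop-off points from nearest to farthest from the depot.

D, A, B, E, F, C

Distance from the depot at (lat 15.295°, lon -111.331°) to each:
D (lat 13.021°, lon -111.783°): 160.0 mi
A (lat 15.928°, lon -113.822°): 171.4 mi
B (lat 11.956°, lon -112.099°): 236.4 mi
E (lat 19.031°, lon -111.149°): 258.4 mi
F (lat 19.530°, lon -111.346°): 292.6 mi
C (lat 10.923°, lon -113.109°): 324.9 mi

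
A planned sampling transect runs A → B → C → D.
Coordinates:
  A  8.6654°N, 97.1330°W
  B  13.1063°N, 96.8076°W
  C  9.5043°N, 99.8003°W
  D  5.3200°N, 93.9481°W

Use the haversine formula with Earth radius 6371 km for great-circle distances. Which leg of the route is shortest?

Leg distances:
A→B: 495.1 km
B→C: 516.6 km
C→D: 795.4 km
The shortest leg is A–B at 495.1 km.

A–B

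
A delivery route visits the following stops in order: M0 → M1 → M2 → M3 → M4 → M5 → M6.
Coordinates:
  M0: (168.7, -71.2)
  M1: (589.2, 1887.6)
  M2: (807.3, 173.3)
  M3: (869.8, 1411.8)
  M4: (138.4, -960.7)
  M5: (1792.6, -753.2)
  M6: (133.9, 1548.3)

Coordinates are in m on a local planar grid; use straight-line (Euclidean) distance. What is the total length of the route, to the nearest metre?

11958 m

Leg distances:
M0→M1: 2003.4 m  (cumulative 2003.4 m)
M1→M2: 1728.1 m  (cumulative 3731.5 m)
M2→M3: 1240.1 m  (cumulative 4971.6 m)
M3→M4: 2482.7 m  (cumulative 7454.3 m)
M4→M5: 1667.2 m  (cumulative 9121.5 m)
M5→M6: 2836.9 m  (cumulative 11958.4 m)
Total route length ≈ 11958 m.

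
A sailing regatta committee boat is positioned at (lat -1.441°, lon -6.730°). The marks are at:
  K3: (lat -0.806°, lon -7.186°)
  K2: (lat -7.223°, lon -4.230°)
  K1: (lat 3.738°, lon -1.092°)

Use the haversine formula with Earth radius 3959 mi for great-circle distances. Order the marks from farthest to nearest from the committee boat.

Distances from the committee boat:
K1 (lat 3.738°, lon -1.092°): 528.8 mi
K2 (lat -7.223°, lon -4.230°): 435.0 mi
K3 (lat -0.806°, lon -7.186°): 54.0 mi

K1, K2, K3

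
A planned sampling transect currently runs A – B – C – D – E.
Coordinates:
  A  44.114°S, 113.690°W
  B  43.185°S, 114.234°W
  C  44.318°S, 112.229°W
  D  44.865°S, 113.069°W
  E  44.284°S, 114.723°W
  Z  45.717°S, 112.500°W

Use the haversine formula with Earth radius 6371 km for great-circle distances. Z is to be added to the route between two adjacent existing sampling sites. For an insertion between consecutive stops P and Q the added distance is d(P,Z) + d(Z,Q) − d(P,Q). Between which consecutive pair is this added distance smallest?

between C and D

Added distance for inserting Z between each consecutive pair:
A–B: 402.5 km
B–C: 265.9 km
C–D: 171.6 km
D–E: 195.1 km
Smallest added distance is 171.6 km, inserting between C and D.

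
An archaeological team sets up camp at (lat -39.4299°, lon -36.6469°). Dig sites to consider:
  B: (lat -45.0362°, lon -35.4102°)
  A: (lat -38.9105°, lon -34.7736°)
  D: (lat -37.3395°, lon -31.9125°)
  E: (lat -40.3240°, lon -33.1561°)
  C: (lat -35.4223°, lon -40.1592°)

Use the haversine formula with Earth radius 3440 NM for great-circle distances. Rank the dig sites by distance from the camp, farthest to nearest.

Distances from the camp:
B (lat -45.0362°, lon -35.4102°): 341.0 NM
C (lat -35.4223°, lon -40.1592°): 293.1 NM
D (lat -37.3395°, lon -31.9125°): 255.7 NM
E (lat -40.3240°, lon -33.1561°): 169.5 NM
A (lat -38.9105°, lon -34.7736°): 92.6 NM

B, C, D, E, A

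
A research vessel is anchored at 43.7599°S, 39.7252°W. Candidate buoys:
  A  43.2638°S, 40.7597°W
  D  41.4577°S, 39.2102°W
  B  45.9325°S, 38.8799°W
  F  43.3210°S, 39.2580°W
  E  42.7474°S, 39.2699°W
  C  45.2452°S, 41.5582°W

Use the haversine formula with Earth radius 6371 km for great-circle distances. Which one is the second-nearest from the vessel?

A

Distances from the vessel (43.7599°S, 39.7252°W):
F: 61.6 km
A: 100.0 km
E: 118.5 km
C: 220.0 km
B: 250.6 km
D: 259.4 km
The second-nearest is A at 100.0 km.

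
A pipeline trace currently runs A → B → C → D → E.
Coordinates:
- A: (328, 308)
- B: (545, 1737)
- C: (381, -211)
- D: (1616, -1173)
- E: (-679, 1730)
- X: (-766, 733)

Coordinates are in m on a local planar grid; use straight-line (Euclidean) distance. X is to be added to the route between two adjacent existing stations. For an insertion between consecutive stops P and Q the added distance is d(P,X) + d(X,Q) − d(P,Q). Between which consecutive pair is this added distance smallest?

Added distance for inserting X between each consecutive pair:
A–B: 1379.6 m
B–C: 1181.9 m
C–D: 2970.7 m
D–E: 350.9 m
Smallest added distance is 350.9 m, inserting between D and E.

between D and E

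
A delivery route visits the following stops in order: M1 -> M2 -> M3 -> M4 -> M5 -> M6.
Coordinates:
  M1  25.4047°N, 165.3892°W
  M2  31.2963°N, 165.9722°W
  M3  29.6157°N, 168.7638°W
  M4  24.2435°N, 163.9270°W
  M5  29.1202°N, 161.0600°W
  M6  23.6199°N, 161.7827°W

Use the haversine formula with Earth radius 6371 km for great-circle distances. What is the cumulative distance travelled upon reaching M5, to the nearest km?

2362 km

Leg distances:
M1→M2: 657.6 km  (cumulative 657.6 km)
M2→M3: 326.4 km  (cumulative 983.9 km)
M3→M4: 765.8 km  (cumulative 1749.7 km)
M4→M5: 612.5 km  (cumulative 2362.2 km)
Cumulative distance at M5 ≈ 2362 km.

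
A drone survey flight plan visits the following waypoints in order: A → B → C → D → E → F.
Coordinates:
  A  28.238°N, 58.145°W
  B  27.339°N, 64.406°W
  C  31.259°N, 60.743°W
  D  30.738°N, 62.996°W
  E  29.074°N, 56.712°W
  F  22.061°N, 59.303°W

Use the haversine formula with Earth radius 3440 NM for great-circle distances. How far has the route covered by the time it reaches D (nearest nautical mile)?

Leg distances:
A→B: 336.9 NM  (cumulative 336.9 NM)
B→C: 303.6 NM  (cumulative 640.4 NM)
C→D: 120.1 NM  (cumulative 760.5 NM)
Cumulative distance at D ≈ 761 NM.

761 NM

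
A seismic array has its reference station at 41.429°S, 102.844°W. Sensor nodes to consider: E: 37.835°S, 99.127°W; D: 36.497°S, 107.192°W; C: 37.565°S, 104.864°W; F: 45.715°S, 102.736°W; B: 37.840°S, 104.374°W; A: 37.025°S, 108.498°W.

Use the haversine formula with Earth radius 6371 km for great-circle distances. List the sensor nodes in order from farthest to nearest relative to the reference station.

A, D, E, F, C, B

Computing each great-circle distance from 41.429°S, 102.844°W:
A 37.025°S, 108.498°W: 690.3 km
D 36.497°S, 107.192°W: 664.7 km
E 37.835°S, 99.127°W: 510.8 km
F 45.715°S, 102.736°W: 476.7 km
C 37.565°S, 104.864°W: 463.3 km
B 37.840°S, 104.374°W: 420.0 km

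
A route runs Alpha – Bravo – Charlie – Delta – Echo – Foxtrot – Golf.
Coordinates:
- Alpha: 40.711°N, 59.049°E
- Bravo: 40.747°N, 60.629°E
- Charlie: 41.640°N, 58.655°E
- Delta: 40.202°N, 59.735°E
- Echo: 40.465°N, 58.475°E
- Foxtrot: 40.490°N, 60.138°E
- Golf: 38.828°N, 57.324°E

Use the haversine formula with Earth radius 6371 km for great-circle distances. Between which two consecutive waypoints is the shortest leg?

Delta–Echo

Leg distances:
Alpha→Bravo: 133.2 km
Bravo→Charlie: 192.7 km
Charlie→Delta: 183.8 km
Delta→Echo: 110.7 km
Echo→Foxtrot: 140.7 km
Foxtrot→Golf: 303.6 km
The shortest leg is Delta–Echo at 110.7 km.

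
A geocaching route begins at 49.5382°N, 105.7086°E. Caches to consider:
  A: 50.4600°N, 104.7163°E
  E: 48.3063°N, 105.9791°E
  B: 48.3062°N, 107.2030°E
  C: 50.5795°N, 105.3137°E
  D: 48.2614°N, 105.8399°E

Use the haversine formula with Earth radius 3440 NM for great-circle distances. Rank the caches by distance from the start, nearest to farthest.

C, A, E, D, B

Computing each great-circle distance from 49.5382°N, 105.7086°E:
C 50.5795°N, 105.3137°E: 64.3 NM
A 50.4600°N, 104.7163°E: 67.3 NM
E 48.3063°N, 105.9791°E: 74.7 NM
D 48.2614°N, 105.8399°E: 76.8 NM
B 48.3062°N, 107.2030°E: 94.6 NM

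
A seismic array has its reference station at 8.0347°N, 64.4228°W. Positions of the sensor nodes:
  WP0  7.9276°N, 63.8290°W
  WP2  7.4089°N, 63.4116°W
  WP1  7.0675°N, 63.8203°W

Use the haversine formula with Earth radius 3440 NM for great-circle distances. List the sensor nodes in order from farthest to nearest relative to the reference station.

Computing each great-circle distance from 8.0347°N, 64.4228°W:
WP2 7.4089°N, 63.4116°W: 70.9 NM
WP1 7.0675°N, 63.8203°W: 68.2 NM
WP0 7.9276°N, 63.8290°W: 35.9 NM

WP2, WP1, WP0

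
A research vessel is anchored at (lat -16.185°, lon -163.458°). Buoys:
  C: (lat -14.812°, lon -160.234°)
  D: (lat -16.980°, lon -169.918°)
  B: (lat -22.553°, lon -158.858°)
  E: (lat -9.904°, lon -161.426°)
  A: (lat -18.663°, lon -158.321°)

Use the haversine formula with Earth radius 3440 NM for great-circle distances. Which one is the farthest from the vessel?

B

Distances from the vessel ((lat -16.185°, lon -163.458°)):
B: 462.6 NM
E: 395.4 NM
D: 374.8 NM
A: 329.7 NM
C: 203.9 NM
The farthest is B at 462.6 NM.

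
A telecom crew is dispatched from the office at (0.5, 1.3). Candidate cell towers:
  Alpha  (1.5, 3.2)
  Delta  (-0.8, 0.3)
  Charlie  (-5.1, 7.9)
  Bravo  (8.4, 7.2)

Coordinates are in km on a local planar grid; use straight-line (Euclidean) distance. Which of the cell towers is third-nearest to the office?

Charlie

Distance to each, sorted:
Delta: 1.6 km
Alpha: 2.1 km
Charlie: 8.7 km
Bravo: 9.9 km
The third-nearest is Charlie at 8.7 km.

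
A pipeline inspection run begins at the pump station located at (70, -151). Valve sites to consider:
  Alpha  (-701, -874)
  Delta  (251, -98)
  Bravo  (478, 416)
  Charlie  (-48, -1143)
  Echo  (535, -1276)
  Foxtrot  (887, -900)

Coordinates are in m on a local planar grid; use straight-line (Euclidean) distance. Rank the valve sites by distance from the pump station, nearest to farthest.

Computing each straight-line distance from (70, -151):
Delta (251, -98): 188.6 m
Bravo (478, 416): 698.5 m
Charlie (-48, -1143): 999.0 m
Alpha (-701, -874): 1057.0 m
Foxtrot (887, -900): 1108.4 m
Echo (535, -1276): 1217.3 m

Delta, Bravo, Charlie, Alpha, Foxtrot, Echo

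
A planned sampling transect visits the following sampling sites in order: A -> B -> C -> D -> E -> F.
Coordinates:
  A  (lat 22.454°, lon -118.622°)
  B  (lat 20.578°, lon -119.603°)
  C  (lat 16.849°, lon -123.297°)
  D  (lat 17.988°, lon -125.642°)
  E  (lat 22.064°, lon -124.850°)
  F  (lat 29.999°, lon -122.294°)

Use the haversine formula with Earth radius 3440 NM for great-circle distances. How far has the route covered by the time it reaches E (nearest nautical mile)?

832 NM

Leg distances:
A→B: 125.3 NM  (cumulative 125.3 NM)
B→C: 307.0 NM  (cumulative 432.2 NM)
C→D: 150.7 NM  (cumulative 583.0 NM)
D→E: 248.8 NM  (cumulative 831.7 NM)
Cumulative distance at E ≈ 832 NM.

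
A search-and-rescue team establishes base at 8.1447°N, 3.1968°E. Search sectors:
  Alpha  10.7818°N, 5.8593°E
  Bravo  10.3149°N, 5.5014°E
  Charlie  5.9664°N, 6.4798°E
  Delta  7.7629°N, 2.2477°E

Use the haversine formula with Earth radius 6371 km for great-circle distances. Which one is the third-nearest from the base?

Alpha

Distance to each, sorted:
Delta: 112.8 km
Bravo: 349.6 km
Alpha: 413.8 km
Charlie: 435.8 km
The third-nearest is Alpha at 413.8 km.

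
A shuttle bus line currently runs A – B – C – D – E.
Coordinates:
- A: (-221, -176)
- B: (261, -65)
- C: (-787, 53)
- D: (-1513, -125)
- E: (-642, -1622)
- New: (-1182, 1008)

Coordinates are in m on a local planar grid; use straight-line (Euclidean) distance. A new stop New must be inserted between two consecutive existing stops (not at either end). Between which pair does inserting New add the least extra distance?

Added distance for inserting New between each consecutive pair:
A–B: 2828.5 m
B–C: 1777.1 m
C–D: 1466.3 m
D–E: 2133.3 m
Smallest added distance is 1466.3 m, inserting between C and D.

between C and D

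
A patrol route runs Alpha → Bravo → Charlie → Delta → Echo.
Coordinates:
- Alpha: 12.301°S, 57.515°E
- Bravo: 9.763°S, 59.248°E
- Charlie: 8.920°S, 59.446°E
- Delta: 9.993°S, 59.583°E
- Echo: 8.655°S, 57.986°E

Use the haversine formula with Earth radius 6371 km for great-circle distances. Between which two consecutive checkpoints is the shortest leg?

Bravo–Charlie

Leg distances:
Alpha→Bravo: 339.7 km
Bravo→Charlie: 96.2 km
Charlie→Delta: 120.3 km
Delta→Echo: 229.9 km
The shortest leg is Bravo–Charlie at 96.2 km.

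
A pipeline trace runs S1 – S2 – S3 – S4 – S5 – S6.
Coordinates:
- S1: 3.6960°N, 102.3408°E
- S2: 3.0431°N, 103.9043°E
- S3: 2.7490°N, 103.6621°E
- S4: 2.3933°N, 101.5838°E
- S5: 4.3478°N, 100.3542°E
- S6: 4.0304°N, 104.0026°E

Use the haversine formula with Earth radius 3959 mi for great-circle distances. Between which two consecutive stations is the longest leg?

S5–S6

Leg distances:
S1→S2: 116.9 mi
S2→S3: 26.3 mi
S3→S4: 145.6 mi
S4→S5: 159.5 mi
S5→S6: 252.4 mi
The longest leg is S5–S6 at 252.4 mi.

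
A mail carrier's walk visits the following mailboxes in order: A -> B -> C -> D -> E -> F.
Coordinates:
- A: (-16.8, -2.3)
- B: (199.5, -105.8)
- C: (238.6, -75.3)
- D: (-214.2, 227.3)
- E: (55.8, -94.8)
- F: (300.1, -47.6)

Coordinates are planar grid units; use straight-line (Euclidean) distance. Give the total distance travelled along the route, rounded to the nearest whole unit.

Leg distances:
A→B: 239.8  (cumulative 239.8)
B→C: 49.6  (cumulative 289.4)
C→D: 544.6  (cumulative 834.0)
D→E: 420.3  (cumulative 1254.3)
E→F: 248.8  (cumulative 1503.1)
Total route length ≈ 1503.

1503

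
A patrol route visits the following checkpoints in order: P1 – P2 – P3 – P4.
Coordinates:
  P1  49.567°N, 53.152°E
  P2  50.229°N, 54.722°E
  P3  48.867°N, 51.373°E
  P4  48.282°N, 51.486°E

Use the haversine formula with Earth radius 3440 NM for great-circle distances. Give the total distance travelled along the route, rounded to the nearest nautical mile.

Leg distances:
P1→P2: 72.6 NM  (cumulative 72.6 NM)
P2→P3: 153.9 NM  (cumulative 226.5 NM)
P3→P4: 35.4 NM  (cumulative 261.9 NM)
Total route length ≈ 262 NM.

262 NM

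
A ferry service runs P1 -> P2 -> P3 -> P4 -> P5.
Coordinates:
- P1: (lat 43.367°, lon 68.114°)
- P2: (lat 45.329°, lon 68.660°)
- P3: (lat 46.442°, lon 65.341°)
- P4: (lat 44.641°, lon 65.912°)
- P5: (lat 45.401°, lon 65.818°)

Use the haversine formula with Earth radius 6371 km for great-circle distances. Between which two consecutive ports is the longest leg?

Leg distances:
P1→P2: 222.4 km
P2→P3: 285.1 km
P3→P4: 205.1 km
P4→P5: 84.8 km
The longest leg is P2–P3 at 285.1 km.

P2–P3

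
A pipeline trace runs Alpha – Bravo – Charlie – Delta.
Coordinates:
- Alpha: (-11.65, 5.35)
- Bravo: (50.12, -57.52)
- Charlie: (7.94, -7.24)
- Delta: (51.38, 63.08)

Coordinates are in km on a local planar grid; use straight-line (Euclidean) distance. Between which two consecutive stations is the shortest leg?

Bravo–Charlie

Leg distances:
Alpha→Bravo: 88.1 km
Bravo→Charlie: 65.6 km
Charlie→Delta: 82.7 km
The shortest leg is Bravo–Charlie at 65.6 km.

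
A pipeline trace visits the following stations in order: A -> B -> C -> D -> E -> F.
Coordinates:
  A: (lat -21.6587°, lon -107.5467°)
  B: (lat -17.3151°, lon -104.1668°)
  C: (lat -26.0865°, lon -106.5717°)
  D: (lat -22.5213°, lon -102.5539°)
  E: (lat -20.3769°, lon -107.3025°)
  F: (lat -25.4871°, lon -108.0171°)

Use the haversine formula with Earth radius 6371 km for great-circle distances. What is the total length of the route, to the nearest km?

3293 km

Leg distances:
A→B: 598.9 km  (cumulative 598.9 km)
B→C: 1006.4 km  (cumulative 1605.3 km)
C→D: 568.2 km  (cumulative 2173.5 km)
D→E: 546.2 km  (cumulative 2719.7 km)
E→F: 572.9 km  (cumulative 3292.6 km)
Total route length ≈ 3293 km.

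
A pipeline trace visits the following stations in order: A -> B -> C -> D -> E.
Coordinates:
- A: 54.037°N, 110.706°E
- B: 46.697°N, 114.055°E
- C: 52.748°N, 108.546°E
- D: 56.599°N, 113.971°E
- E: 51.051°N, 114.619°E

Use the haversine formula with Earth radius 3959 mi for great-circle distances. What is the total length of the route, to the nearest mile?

1740 mi

Leg distances:
A→B: 528.1 mi  (cumulative 528.1 mi)
B→C: 484.8 mi  (cumulative 1012.9 mi)
C→D: 343.0 mi  (cumulative 1355.9 mi)
D→E: 384.3 mi  (cumulative 1740.1 mi)
Total route length ≈ 1740 mi.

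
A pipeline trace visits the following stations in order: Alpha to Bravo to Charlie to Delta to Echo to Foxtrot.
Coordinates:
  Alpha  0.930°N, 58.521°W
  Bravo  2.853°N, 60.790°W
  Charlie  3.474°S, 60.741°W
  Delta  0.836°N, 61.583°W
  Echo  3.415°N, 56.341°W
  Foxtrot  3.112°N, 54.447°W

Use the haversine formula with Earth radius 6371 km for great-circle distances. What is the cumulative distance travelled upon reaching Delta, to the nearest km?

1522 km

Leg distances:
Alpha→Bravo: 330.6 km  (cumulative 330.6 km)
Bravo→Charlie: 703.6 km  (cumulative 1034.2 km)
Charlie→Delta: 488.3 km  (cumulative 1522.5 km)
Cumulative distance at Delta ≈ 1522 km.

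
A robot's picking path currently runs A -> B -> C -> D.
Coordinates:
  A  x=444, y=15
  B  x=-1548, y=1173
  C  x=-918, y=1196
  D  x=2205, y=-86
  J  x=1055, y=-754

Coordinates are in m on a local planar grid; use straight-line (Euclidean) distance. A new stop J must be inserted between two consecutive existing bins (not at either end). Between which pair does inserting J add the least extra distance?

between C and D

Added distance for inserting J between each consecutive pair:
A–B: 1916.7 m
B–C: 5382.3 m
C–D: 728.1 m
Smallest added distance is 728.1 m, inserting between C and D.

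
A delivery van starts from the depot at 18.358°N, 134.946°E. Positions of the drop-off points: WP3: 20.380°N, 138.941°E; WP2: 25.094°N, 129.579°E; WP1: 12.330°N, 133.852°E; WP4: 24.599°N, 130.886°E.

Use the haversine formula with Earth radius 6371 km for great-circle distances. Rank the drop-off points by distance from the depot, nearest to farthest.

WP3, WP1, WP4, WP2

Distance from the depot at 18.358°N, 134.946°E to each:
WP3 20.380°N, 138.941°E: 475.6 km
WP1 12.330°N, 133.852°E: 680.5 km
WP4 24.599°N, 130.886°E: 811.1 km
WP2 25.094°N, 129.579°E: 931.6 km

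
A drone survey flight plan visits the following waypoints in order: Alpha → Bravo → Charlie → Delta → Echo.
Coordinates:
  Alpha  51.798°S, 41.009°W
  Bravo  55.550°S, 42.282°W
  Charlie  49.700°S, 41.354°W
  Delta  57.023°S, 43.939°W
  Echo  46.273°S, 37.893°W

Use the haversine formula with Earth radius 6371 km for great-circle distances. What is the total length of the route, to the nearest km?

Leg distances:
Alpha→Bravo: 425.5 km  (cumulative 425.5 km)
Bravo→Charlie: 653.5 km  (cumulative 1079.0 km)
Charlie→Delta: 832.0 km  (cumulative 1911.0 km)
Delta→Echo: 1264.8 km  (cumulative 3175.8 km)
Total route length ≈ 3176 km.

3176 km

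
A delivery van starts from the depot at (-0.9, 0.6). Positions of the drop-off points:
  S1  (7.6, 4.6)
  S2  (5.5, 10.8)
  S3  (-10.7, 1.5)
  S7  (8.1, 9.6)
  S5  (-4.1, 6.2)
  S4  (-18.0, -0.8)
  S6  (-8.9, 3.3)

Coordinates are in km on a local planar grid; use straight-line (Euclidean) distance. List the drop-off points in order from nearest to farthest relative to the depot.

S5, S6, S1, S3, S2, S7, S4

Distances from the depot:
S5 (-4.1, 6.2): 6.4 km
S6 (-8.9, 3.3): 8.4 km
S1 (7.6, 4.6): 9.4 km
S3 (-10.7, 1.5): 9.8 km
S2 (5.5, 10.8): 12.0 km
S7 (8.1, 9.6): 12.7 km
S4 (-18.0, -0.8): 17.2 km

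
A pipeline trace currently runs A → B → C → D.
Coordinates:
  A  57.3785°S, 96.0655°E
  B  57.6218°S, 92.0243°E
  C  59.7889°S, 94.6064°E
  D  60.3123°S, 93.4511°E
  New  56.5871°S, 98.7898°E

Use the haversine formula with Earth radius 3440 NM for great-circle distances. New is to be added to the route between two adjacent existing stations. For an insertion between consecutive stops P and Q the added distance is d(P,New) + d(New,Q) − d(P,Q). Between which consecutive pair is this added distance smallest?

Added distance for inserting New between each consecutive pair:
A–B: 198.9 NM
B–C: 309.4 NM
C–D: 465.9 NM
Smallest added distance is 198.9 NM, inserting between A and B.

between A and B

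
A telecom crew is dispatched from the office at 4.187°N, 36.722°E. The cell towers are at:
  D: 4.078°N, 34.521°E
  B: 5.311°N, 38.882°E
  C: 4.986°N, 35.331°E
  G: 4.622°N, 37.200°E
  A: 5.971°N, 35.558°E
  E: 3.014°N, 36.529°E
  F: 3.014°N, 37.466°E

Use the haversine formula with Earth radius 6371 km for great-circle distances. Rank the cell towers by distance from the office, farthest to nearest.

Computing each great-circle distance from 4.187°N, 36.722°E:
B 5.311°N, 38.882°E: 270.0 km
D 4.078°N, 34.521°E: 244.4 km
A 5.971°N, 35.558°E: 236.6 km
C 4.986°N, 35.331°E: 177.9 km
F 3.014°N, 37.466°E: 154.4 km
E 3.014°N, 36.529°E: 132.2 km
G 4.622°N, 37.200°E: 71.7 km

B, D, A, C, F, E, G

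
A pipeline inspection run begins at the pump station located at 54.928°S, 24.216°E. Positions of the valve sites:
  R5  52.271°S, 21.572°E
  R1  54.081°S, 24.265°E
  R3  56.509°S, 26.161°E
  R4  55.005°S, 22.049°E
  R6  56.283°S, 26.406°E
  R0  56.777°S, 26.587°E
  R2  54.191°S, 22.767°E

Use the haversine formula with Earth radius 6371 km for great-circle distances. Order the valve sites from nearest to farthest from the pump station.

R1, R2, R4, R6, R3, R0, R5

Computing each great-circle distance from 54.928°S, 24.216°E:
R1 54.081°S, 24.265°E: 94.2 km
R2 54.191°S, 22.767°E: 124.3 km
R4 55.005°S, 22.049°E: 138.6 km
R6 56.283°S, 26.406°E: 204.0 km
R3 56.509°S, 26.161°E: 213.9 km
R0 56.777°S, 26.587°E: 253.3 km
R5 52.271°S, 21.572°E: 343.1 km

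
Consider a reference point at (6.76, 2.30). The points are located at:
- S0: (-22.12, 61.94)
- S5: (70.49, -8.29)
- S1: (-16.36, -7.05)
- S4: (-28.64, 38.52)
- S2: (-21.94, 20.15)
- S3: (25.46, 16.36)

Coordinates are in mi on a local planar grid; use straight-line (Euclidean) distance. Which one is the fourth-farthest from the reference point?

Distance to each, sorted:
S0: 66.3 mi
S5: 64.6 mi
S4: 50.6 mi
S2: 33.8 mi
S1: 24.9 mi
S3: 23.4 mi
The fourth-farthest is S2 at 33.8 mi.

S2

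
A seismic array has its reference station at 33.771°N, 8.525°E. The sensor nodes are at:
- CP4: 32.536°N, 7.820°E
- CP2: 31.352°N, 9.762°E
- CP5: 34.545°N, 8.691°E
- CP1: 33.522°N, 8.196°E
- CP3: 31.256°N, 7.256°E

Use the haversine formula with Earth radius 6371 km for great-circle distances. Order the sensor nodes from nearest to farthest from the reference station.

CP1, CP5, CP4, CP2, CP3

Distance from the reference station at 33.771°N, 8.525°E to each:
CP1 33.522°N, 8.196°E: 41.2 km
CP5 34.545°N, 8.691°E: 87.4 km
CP4 32.536°N, 7.820°E: 152.2 km
CP2 31.352°N, 9.762°E: 292.9 km
CP3 31.256°N, 7.256°E: 303.9 km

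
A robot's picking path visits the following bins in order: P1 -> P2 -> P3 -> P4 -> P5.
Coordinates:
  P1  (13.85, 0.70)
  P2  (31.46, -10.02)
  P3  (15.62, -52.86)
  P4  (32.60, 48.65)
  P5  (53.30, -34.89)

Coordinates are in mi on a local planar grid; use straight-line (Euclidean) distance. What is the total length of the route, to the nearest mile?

255 mi

Leg distances:
P1→P2: 20.6 mi  (cumulative 20.6 mi)
P2→P3: 45.7 mi  (cumulative 66.3 mi)
P3→P4: 102.9 mi  (cumulative 169.2 mi)
P4→P5: 86.1 mi  (cumulative 255.3 mi)
Total route length ≈ 255 mi.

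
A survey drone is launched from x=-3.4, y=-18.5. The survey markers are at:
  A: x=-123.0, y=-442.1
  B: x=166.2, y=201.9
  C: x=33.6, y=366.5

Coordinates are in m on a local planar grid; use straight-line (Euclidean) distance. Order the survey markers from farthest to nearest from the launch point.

Distances from the launch point:
A x=-123.0, y=-442.1: 440.2 m
C x=33.6, y=366.5: 386.8 m
B x=166.2, y=201.9: 278.1 m

A, C, B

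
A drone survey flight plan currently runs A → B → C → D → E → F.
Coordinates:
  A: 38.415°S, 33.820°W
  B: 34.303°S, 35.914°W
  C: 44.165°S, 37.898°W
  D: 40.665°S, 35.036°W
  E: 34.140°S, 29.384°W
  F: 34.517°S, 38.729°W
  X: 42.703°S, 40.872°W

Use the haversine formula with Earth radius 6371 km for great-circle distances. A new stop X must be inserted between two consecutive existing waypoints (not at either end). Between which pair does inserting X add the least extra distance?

Added distance for inserting X between each consecutive pair:
A–B: 1296.8 km
B–C: 208.6 km
C–D: 370.3 km
D–E: 1033.5 km
E–F: 1449.1 km
Smallest added distance is 208.6 km, inserting between B and C.

between B and C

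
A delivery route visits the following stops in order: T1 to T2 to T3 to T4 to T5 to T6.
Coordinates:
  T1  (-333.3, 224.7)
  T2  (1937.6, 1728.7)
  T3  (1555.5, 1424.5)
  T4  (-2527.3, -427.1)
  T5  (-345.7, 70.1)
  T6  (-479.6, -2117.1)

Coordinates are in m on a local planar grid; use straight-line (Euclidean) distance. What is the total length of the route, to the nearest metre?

12124 m

Leg distances:
T1→T2: 2723.8 m  (cumulative 2723.8 m)
T2→T3: 488.4 m  (cumulative 3212.2 m)
T3→T4: 4483.0 m  (cumulative 7695.2 m)
T4→T5: 2237.5 m  (cumulative 9932.8 m)
T5→T6: 2191.3 m  (cumulative 12124.1 m)
Total route length ≈ 12124 m.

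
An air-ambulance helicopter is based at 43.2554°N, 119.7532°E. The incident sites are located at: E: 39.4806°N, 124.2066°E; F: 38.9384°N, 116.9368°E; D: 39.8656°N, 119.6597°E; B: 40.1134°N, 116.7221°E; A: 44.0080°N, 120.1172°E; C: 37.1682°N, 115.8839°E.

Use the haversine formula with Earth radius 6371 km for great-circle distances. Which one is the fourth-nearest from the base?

F

Distances from the base (43.2554°N, 119.7532°E):
A: 88.7 km
D: 377.0 km
B: 430.5 km
F: 534.8 km
E: 560.4 km
C: 752.2 km
The fourth-nearest is F at 534.8 km.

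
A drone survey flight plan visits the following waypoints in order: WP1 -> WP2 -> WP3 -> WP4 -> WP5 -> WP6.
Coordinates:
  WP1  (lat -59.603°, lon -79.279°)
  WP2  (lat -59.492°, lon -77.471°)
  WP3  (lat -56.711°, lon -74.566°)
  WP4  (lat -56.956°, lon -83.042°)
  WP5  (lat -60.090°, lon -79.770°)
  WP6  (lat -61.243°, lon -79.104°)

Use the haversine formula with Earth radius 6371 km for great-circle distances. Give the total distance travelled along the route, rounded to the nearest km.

Leg distances:
WP1→WP2: 102.6 km  (cumulative 102.6 km)
WP2→WP3: 353.1 km  (cumulative 455.8 km)
WP3→WP4: 516.0 km  (cumulative 971.8 km)
WP4→WP5: 396.8 km  (cumulative 1368.6 km)
WP5→WP6: 133.2 km  (cumulative 1501.8 km)
Total route length ≈ 1502 km.

1502 km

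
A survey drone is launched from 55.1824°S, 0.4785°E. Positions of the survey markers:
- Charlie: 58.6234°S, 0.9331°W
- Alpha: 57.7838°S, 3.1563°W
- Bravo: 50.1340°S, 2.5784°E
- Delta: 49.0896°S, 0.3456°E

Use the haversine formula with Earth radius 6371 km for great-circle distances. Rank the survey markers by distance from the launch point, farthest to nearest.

Delta, Bravo, Charlie, Alpha

Distance from the launch point at 55.1824°S, 0.4785°E to each:
Delta 49.0896°S, 0.3456°E: 677.5 km
Bravo 50.1340°S, 2.5784°E: 578.9 km
Charlie 58.6234°S, 0.9331°W: 392.1 km
Alpha 57.7838°S, 3.1563°W: 365.2 km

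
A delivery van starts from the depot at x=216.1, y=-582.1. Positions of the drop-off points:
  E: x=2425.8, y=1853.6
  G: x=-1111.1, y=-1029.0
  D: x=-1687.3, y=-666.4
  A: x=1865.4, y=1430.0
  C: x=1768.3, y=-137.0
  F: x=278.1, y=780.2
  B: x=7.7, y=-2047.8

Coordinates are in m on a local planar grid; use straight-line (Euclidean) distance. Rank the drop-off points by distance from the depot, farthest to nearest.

E, A, D, C, B, G, F

Distances from the depot:
E x=2425.8, y=1853.6: 3288.7 m
A x=1865.4, y=1430.0: 2601.7 m
D x=-1687.3, y=-666.4: 1905.3 m
C x=1768.3, y=-137.0: 1614.8 m
B x=7.7, y=-2047.8: 1480.4 m
G x=-1111.1, y=-1029.0: 1400.4 m
F x=278.1, y=780.2: 1363.7 m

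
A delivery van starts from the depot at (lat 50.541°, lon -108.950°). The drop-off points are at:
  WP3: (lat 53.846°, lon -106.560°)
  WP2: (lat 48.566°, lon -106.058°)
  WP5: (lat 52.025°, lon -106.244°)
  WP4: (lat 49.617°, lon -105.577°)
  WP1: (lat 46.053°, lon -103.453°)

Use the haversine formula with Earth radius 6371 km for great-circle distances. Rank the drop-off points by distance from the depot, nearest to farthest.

WP5, WP4, WP2, WP3, WP1

Distance from the depot at (lat 50.541°, lon -108.950°) to each:
WP5 (lat 52.025°, lon -106.244°): 250.3 km
WP4 (lat 49.617°, lon -105.577°): 261.7 km
WP2 (lat 48.566°, lon -106.058°): 302.9 km
WP3 (lat 53.846°, lon -106.560°): 401.9 km
WP1 (lat 46.053°, lon -103.453°): 643.4 km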